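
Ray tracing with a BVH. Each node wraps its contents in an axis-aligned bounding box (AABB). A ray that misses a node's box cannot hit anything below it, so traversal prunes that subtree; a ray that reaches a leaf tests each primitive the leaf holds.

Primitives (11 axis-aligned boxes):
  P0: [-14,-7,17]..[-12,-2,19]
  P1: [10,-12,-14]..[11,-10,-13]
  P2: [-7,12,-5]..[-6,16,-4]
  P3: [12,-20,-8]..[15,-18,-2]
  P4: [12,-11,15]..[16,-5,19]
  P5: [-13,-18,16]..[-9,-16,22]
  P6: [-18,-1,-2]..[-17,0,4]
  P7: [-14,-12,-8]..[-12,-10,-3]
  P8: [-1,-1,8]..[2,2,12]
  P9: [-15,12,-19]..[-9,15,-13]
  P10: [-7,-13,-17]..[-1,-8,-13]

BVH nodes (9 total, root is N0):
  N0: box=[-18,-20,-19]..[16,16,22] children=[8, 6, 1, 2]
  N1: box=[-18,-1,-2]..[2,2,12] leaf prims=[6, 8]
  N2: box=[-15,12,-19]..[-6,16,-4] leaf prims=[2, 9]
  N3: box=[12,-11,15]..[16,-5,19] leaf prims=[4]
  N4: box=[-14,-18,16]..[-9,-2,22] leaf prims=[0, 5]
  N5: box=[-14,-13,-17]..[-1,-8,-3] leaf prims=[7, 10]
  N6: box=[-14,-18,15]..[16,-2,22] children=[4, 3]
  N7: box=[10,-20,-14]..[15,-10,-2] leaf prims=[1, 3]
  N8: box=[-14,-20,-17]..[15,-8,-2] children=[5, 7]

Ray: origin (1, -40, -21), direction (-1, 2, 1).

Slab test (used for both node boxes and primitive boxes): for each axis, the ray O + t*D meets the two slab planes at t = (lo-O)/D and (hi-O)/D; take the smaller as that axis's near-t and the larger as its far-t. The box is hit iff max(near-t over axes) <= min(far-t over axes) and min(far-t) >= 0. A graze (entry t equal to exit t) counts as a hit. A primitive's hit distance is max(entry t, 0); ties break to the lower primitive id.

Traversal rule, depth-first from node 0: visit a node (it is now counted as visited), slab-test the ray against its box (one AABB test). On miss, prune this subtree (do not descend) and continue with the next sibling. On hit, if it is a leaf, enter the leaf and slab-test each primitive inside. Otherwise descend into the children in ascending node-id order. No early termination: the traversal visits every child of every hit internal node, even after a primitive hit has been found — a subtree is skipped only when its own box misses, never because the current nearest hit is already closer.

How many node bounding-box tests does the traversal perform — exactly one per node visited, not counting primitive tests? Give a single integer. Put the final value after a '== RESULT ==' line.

Traverse from the root:
N0 x:[-15,19] y:[10,28] z:[2,43] -> hit [10,19], descend [1, 2, 6, 8]
  N1 x:[-1,19] y:[39/2,21] z:[19,33] -> miss, prune
  N2 x:[7,16] y:[26,28] z:[2,17] -> miss, prune
  N6 x:[-15,15] y:[11,19] z:[36,43] -> miss, prune
  N8 x:[-14,15] y:[10,16] z:[4,19] -> hit [10,15], descend [5, 7]
    N5 x:[2,15] y:[27/2,16] z:[4,18] -> hit [27/2,15] leaf, test {P7@t=14, P10(miss)}
    N7 x:[-14,-9] y:[10,15] z:[7,19] -> miss, prune

Visited [0, 1, 2, 6, 8, 5, 7]. Tests: 7 box, 1 leaf. Nearest: P7.

== RESULT ==
7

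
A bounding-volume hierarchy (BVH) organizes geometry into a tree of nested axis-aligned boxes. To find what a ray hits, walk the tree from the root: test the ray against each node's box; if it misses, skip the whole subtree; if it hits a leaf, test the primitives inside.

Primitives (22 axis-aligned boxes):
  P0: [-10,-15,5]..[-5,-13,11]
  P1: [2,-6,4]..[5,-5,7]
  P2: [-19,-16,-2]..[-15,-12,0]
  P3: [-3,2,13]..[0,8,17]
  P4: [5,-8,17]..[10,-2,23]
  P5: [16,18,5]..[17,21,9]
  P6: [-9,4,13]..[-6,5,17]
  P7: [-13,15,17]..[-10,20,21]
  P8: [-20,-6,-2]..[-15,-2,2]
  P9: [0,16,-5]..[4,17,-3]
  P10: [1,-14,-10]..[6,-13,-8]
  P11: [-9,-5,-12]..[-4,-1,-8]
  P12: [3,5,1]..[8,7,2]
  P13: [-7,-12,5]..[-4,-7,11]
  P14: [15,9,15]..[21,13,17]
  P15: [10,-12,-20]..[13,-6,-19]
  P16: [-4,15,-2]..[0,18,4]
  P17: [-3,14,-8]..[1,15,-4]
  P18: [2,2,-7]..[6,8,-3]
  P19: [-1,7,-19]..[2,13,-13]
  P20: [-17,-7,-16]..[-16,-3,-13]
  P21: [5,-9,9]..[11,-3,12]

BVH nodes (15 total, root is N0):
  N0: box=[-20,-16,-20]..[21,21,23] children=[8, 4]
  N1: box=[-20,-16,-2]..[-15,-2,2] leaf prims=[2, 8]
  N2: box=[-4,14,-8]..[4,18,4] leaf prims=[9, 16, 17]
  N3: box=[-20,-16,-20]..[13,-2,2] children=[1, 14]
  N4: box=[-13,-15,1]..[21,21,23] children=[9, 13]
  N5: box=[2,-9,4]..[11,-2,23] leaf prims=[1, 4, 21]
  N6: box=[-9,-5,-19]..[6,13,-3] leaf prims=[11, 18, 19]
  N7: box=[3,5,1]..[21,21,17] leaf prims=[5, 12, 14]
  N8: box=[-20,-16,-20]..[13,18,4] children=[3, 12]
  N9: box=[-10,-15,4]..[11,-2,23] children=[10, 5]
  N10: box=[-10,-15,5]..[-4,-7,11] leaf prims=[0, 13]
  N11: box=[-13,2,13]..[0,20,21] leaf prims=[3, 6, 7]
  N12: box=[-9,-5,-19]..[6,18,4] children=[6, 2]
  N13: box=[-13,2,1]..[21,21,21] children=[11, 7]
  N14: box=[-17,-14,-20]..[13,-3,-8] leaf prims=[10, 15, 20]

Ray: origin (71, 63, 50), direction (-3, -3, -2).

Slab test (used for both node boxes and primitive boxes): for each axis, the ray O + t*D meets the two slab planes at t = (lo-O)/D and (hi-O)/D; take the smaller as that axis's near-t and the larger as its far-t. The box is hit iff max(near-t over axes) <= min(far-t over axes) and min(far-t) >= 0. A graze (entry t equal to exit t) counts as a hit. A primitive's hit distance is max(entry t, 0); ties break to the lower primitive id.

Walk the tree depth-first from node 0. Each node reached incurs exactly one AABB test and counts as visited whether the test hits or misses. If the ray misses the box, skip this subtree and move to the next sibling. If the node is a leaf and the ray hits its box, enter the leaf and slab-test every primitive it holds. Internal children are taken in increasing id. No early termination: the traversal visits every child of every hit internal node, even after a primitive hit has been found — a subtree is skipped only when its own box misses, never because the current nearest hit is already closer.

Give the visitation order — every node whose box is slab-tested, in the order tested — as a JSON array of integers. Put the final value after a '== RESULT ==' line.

Walk:
N0 x:[50/3,91/3] y:[14,79/3] z:[27/2,35] -> hit [50/3,79/3], descend [4, 8]
  N4 x:[50/3,28] y:[14,26] z:[27/2,49/2] -> hit [50/3,49/2], descend [9, 13]
    N9 x:[20,27] y:[65/3,26] z:[27/2,23] -> hit [65/3,23], descend [5, 10]
      N5 x:[20,23] y:[65/3,24] z:[27/2,23] -> hit [65/3,23] leaf, test {P1@t=68/3, P4(miss), P21(miss)}
      N10 x:[25,27] y:[70/3,26] z:[39/2,45/2] -> miss, prune
    N13 x:[50/3,28] y:[14,61/3] z:[29/2,49/2] -> hit [50/3,61/3], descend [7, 11]
      N7 x:[50/3,68/3] y:[14,58/3] z:[33/2,49/2] -> hit [50/3,58/3] leaf, test {P5(miss), P12(miss), P14@t=50/3}
      N11 x:[71/3,28] y:[43/3,61/3] z:[29/2,37/2] -> miss, prune
  N8 x:[58/3,91/3] y:[15,79/3] z:[23,35] -> hit [23,79/3], descend [3, 12]
    N3 x:[58/3,91/3] y:[65/3,79/3] z:[24,35] -> hit [24,79/3], descend [1, 14]
      N1 x:[86/3,91/3] y:[65/3,79/3] z:[24,26] -> miss, prune
      N14 x:[58/3,88/3] y:[22,77/3] z:[29,35] -> miss, prune
    N12 x:[65/3,80/3] y:[15,68/3] z:[23,69/2] -> miss, prune

Summary -> nodes [0, 4, 9, 5, 10, 13, 7, 11, 8, 3, 1, 14, 12]; box-tests=13; leaf-entries=2; first=P14

== RESULT ==
[0, 4, 9, 5, 10, 13, 7, 11, 8, 3, 1, 14, 12]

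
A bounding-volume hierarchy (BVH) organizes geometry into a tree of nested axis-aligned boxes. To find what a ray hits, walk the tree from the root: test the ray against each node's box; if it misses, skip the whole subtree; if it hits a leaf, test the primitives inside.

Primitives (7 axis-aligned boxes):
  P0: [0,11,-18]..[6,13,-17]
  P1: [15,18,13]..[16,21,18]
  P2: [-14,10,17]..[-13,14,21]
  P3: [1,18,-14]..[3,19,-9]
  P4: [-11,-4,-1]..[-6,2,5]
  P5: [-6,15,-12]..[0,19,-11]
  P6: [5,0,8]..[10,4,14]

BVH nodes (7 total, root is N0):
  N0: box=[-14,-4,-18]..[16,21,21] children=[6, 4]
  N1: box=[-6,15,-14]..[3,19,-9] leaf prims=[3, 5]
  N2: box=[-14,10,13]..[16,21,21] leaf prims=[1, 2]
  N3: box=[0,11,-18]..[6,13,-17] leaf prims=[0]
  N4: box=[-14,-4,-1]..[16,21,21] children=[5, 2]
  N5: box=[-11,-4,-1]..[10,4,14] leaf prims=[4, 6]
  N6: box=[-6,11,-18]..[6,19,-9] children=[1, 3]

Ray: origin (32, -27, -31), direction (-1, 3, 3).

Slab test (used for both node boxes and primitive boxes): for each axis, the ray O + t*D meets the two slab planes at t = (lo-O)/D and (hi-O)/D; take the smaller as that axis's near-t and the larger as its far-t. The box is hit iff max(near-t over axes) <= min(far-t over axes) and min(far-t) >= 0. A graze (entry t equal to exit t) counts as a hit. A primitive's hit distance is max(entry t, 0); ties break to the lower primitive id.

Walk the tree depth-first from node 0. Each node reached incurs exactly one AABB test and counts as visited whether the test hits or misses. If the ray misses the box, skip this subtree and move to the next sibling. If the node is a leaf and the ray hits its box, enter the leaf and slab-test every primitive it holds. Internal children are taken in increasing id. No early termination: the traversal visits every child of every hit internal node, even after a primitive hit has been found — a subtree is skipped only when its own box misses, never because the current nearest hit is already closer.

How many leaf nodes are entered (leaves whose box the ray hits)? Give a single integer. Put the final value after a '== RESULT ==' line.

Walk:
N0 x:[16,46] y:[23/3,16] z:[13/3,52/3] -> hit [16,16], descend [4, 6]
  N4 x:[16,46] y:[23/3,16] z:[10,52/3] -> hit [16,16], descend [2, 5]
    N2 x:[16,46] y:[37/3,16] z:[44/3,52/3] -> hit [16,16] leaf, test {P1@t=16, P2(miss)}
    N5 x:[22,43] y:[23/3,31/3] z:[10,15] -> miss, prune
  N6 x:[26,38] y:[38/3,46/3] z:[13/3,22/3] -> miss, prune

order=[0, 4, 2, 5, 6]  |boxes|=5  |leaves|=1  hit=P1

== RESULT ==
1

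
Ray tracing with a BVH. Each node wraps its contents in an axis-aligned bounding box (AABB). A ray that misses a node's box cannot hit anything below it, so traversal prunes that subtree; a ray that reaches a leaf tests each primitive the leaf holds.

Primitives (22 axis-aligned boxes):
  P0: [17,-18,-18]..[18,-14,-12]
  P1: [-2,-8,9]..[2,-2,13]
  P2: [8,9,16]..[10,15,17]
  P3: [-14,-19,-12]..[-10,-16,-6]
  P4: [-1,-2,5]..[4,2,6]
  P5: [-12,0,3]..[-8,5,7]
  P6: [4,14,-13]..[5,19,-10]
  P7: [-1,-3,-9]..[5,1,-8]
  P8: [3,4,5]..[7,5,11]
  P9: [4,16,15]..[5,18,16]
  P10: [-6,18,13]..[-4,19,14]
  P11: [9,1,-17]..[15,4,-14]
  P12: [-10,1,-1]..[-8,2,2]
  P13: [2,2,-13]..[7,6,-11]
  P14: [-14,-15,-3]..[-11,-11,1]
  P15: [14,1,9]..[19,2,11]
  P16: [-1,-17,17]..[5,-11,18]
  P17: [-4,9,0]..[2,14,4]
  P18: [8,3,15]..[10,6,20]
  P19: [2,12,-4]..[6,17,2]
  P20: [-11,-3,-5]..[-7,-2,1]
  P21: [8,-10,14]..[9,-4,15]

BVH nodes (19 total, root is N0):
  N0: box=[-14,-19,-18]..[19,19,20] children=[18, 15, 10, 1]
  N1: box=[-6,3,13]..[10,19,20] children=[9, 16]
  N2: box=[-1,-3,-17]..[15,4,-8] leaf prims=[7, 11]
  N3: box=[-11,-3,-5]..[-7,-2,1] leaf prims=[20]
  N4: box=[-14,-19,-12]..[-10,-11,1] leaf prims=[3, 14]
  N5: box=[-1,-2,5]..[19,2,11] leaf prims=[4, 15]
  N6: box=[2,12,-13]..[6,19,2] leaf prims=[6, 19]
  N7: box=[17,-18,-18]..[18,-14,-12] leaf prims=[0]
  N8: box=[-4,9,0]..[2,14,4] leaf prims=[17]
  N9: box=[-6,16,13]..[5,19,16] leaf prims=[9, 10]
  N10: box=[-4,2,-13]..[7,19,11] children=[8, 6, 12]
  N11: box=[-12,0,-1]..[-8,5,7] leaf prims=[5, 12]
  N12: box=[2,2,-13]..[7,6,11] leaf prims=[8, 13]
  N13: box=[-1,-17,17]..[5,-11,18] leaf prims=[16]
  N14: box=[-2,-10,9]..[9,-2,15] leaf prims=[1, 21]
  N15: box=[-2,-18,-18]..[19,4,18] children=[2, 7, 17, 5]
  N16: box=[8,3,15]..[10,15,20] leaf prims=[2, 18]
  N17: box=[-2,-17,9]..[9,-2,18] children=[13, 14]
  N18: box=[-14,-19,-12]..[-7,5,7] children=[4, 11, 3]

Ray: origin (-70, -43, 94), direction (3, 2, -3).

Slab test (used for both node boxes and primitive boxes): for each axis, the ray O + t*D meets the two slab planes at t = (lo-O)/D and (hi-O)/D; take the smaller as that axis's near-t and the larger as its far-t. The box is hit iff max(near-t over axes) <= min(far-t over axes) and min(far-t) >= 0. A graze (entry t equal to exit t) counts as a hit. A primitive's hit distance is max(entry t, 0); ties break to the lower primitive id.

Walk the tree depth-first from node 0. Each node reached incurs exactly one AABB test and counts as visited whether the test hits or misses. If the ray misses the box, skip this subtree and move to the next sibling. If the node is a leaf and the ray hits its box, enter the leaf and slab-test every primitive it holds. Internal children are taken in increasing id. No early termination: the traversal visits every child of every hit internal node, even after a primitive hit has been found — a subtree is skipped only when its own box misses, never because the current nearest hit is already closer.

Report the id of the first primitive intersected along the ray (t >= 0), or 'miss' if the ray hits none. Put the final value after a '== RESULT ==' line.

Walk:
N0 x:[56/3,89/3] y:[12,31] z:[74/3,112/3] -> hit [74/3,89/3], descend [1, 10, 15, 18]
  N1 x:[64/3,80/3] y:[23,31] z:[74/3,27] -> hit [74/3,80/3], descend [9, 16]
    N9 x:[64/3,25] y:[59/2,31] z:[26,27] -> miss, prune
    N16 x:[26,80/3] y:[23,29] z:[74/3,79/3] -> hit [26,79/3] leaf, test {P2@t=26, P18(miss)}
  N10 x:[22,77/3] y:[45/2,31] z:[83/3,107/3] -> miss, prune
  N15 x:[68/3,89/3] y:[25/2,47/2] z:[76/3,112/3] -> miss, prune
  N18 x:[56/3,21] y:[12,24] z:[29,106/3] -> miss, prune

Summary -> nodes [0, 1, 9, 16, 10, 15, 18]; box-tests=7; leaf-entries=1; first=P2

== RESULT ==
2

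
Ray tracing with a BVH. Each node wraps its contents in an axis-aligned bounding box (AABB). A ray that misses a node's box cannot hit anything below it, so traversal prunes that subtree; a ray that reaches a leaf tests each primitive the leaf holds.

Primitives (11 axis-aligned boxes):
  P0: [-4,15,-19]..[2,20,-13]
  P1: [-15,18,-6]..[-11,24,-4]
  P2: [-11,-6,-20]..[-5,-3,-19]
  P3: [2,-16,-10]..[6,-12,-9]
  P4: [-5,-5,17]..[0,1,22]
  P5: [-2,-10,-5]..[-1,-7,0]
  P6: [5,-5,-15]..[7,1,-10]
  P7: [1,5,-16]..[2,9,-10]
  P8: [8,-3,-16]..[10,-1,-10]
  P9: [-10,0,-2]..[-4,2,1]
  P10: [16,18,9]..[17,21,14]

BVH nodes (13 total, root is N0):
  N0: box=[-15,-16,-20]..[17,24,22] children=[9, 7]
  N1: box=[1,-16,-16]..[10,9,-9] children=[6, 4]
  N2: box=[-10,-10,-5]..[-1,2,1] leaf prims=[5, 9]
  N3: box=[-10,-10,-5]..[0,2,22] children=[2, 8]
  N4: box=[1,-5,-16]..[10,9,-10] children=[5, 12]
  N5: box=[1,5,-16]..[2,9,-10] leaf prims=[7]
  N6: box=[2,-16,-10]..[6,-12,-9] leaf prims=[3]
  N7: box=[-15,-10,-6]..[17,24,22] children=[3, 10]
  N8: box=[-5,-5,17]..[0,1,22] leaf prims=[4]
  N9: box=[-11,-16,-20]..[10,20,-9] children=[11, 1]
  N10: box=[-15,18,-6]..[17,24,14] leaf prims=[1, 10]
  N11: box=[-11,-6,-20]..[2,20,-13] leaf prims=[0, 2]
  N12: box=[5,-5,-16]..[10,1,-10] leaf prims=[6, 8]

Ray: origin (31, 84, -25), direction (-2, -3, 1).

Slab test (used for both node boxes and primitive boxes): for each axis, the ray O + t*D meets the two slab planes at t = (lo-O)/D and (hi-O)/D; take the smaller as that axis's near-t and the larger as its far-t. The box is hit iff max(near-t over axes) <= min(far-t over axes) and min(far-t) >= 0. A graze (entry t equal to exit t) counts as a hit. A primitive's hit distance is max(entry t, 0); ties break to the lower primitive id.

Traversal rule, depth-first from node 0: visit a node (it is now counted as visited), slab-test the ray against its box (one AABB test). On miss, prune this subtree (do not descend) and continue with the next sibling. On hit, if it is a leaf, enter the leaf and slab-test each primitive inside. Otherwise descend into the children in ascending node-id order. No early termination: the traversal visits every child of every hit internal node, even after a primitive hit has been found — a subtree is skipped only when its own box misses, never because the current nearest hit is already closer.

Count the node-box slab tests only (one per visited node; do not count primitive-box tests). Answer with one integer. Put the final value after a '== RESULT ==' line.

Traverse from the root:
N0 x:[7,23] y:[20,100/3] z:[5,47] -> hit [20,23], descend [7, 9]
  N7 x:[7,23] y:[20,94/3] z:[19,47] -> hit [20,23], descend [3, 10]
    N3 x:[31/2,41/2] y:[82/3,94/3] z:[20,47] -> miss, prune
    N10 x:[7,23] y:[20,22] z:[19,39] -> hit [20,22] leaf, test {P1@t=21, P10(miss)}
  N9 x:[21/2,21] y:[64/3,100/3] z:[5,16] -> miss, prune

Visited [0, 7, 3, 10, 9]. Tests: 5 box, 1 leaf. Nearest: P1.

== RESULT ==
5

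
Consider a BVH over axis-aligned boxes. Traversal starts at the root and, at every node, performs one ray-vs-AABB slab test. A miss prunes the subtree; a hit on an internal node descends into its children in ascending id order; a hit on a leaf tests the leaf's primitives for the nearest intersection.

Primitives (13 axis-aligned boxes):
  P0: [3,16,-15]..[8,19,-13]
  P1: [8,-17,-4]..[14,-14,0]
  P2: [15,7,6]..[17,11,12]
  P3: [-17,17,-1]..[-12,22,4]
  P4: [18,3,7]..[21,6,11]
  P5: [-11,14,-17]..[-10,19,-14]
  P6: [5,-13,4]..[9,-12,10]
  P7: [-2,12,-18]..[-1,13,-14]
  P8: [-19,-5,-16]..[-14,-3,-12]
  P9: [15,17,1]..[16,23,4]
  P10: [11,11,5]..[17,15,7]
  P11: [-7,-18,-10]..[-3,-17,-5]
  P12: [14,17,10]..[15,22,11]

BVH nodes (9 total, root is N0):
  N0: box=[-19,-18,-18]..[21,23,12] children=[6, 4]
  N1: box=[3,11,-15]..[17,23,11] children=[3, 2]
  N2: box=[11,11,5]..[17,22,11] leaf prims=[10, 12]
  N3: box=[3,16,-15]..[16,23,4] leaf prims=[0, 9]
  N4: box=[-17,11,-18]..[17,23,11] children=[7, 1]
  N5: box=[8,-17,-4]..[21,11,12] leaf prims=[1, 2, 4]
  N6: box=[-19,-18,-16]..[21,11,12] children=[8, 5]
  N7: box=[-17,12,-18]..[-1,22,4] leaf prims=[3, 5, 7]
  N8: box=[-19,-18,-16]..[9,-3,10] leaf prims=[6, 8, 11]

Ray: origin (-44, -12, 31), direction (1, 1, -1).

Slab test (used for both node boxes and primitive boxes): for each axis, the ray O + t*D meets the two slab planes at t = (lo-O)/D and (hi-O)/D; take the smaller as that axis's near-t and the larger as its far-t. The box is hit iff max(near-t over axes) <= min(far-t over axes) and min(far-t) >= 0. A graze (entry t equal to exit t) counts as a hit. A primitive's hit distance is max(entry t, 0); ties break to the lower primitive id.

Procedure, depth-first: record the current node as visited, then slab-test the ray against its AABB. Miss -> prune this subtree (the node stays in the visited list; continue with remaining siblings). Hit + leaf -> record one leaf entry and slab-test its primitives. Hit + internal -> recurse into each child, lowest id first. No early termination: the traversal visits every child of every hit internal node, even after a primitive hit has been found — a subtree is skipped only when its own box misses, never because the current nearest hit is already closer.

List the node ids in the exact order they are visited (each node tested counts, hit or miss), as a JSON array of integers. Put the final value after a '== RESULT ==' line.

Traverse from the root:
N0 x:[25,65] y:[-6,35] z:[19,49] -> hit [25,35], descend [4, 6]
  N4 x:[27,61] y:[23,35] z:[20,49] -> hit [27,35], descend [1, 7]
    N1 x:[47,61] y:[23,35] z:[20,46] -> miss, prune
    N7 x:[27,43] y:[24,34] z:[27,49] -> hit [27,34] leaf, test {P3@t=29, P5(miss), P7(miss)}
  N6 x:[25,65] y:[-6,23] z:[19,47] -> miss, prune

5 AABB tests over nodes [0, 4, 1, 7, 6]; 1 leaf entered; closest P3.

== RESULT ==
[0, 4, 1, 7, 6]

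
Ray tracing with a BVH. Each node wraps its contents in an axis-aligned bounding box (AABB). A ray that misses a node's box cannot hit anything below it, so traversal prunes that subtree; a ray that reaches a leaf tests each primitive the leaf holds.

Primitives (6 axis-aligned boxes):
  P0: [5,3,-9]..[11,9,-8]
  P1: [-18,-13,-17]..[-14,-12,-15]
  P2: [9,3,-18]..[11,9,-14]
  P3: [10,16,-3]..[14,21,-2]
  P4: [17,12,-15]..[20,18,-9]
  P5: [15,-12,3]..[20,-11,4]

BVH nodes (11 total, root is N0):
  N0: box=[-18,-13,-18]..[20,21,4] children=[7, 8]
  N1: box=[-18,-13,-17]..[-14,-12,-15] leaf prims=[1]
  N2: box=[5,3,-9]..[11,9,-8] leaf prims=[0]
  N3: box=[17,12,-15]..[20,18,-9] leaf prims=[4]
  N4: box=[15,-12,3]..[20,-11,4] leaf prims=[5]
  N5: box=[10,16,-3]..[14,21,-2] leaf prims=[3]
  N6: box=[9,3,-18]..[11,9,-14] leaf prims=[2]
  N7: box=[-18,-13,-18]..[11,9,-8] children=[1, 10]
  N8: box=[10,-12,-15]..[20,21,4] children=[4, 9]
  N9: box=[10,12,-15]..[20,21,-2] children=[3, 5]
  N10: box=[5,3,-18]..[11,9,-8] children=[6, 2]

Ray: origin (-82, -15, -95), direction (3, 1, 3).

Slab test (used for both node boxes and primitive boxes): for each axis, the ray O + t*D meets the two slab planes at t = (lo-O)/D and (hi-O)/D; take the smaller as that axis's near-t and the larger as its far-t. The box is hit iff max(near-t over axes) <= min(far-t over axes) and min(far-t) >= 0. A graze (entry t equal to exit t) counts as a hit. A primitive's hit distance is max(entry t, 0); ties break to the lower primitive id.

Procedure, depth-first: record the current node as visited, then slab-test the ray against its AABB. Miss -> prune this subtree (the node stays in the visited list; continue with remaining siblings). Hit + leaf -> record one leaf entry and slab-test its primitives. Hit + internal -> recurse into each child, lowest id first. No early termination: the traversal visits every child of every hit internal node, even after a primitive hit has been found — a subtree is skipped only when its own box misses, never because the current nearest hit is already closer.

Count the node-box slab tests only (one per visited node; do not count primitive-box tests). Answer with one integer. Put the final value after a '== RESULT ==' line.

Traverse from the root:
N0 x:[64/3,34] y:[2,36] z:[77/3,33] -> hit [77/3,33], descend [7, 8]
  N7 x:[64/3,31] y:[2,24] z:[77/3,29] -> miss, prune
  N8 x:[92/3,34] y:[3,36] z:[80/3,33] -> hit [92/3,33], descend [4, 9]
    N4 x:[97/3,34] y:[3,4] z:[98/3,33] -> miss, prune
    N9 x:[92/3,34] y:[27,36] z:[80/3,31] -> hit [92/3,31], descend [3, 5]
      N3 x:[33,34] y:[27,33] z:[80/3,86/3] -> miss, prune
      N5 x:[92/3,32] y:[31,36] z:[92/3,31] -> hit [31,31] leaf, test {P3@t=31}

7 AABB tests over nodes [0, 7, 8, 4, 9, 3, 5]; 1 leaf entered; closest P3.

== RESULT ==
7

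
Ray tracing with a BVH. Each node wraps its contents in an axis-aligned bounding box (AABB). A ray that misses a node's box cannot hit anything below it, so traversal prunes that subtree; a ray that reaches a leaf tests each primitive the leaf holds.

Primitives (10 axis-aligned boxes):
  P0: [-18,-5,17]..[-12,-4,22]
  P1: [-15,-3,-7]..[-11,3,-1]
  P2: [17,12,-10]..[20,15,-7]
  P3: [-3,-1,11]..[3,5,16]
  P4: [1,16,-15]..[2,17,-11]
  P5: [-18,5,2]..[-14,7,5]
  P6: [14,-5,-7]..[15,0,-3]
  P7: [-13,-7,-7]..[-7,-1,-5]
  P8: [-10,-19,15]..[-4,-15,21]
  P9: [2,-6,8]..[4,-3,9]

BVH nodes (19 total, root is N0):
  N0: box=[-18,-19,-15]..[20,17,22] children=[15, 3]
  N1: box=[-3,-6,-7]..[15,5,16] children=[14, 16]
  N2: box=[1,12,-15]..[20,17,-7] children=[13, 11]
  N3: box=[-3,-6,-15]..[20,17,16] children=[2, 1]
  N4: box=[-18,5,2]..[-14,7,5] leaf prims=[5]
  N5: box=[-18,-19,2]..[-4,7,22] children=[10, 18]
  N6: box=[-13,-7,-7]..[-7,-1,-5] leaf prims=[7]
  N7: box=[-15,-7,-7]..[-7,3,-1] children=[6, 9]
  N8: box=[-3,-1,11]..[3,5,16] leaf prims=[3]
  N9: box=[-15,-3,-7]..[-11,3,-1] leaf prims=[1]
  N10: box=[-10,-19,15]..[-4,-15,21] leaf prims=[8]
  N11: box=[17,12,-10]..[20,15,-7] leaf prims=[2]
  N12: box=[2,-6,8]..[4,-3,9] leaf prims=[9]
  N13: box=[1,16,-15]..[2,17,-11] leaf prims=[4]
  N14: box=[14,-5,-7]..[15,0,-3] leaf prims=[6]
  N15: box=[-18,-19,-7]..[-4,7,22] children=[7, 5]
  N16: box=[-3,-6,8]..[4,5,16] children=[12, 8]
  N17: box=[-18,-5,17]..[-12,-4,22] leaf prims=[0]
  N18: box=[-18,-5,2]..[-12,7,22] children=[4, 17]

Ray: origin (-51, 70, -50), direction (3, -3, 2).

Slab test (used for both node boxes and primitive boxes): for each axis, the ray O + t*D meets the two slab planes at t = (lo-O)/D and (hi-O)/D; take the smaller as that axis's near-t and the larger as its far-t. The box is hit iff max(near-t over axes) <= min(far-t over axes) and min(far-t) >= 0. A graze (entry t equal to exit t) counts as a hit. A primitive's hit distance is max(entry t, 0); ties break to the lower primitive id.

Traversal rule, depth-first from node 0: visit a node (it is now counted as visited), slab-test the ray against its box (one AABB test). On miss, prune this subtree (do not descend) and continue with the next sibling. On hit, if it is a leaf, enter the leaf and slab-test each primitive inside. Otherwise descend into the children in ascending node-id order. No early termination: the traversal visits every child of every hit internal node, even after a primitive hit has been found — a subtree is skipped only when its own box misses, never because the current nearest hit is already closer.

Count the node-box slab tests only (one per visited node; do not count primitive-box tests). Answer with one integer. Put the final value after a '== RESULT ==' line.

Trace the traversal:
N0 x:[11,71/3] y:[53/3,89/3] z:[35/2,36] -> hit [53/3,71/3], descend [3, 15]
  N3 x:[16,71/3] y:[53/3,76/3] z:[35/2,33] -> hit [53/3,71/3], descend [1, 2]
    N1 x:[16,22] y:[65/3,76/3] z:[43/2,33] -> hit [65/3,22], descend [14, 16]
      N14 x:[65/3,22] y:[70/3,25] z:[43/2,47/2] -> miss, prune
      N16 x:[16,55/3] y:[65/3,76/3] z:[29,33] -> miss, prune
    N2 x:[52/3,71/3] y:[53/3,58/3] z:[35/2,43/2] -> hit [53/3,58/3], descend [11, 13]
      N11 x:[68/3,71/3] y:[55/3,58/3] z:[20,43/2] -> miss, prune
      N13 x:[52/3,53/3] y:[53/3,18] z:[35/2,39/2] -> hit [53/3,53/3] leaf, test {P4@t=53/3}
  N15 x:[11,47/3] y:[21,89/3] z:[43/2,36] -> miss, prune

9 AABB tests over nodes [0, 3, 1, 14, 16, 2, 11, 13, 15]; 1 leaf entered; closest P4.

== RESULT ==
9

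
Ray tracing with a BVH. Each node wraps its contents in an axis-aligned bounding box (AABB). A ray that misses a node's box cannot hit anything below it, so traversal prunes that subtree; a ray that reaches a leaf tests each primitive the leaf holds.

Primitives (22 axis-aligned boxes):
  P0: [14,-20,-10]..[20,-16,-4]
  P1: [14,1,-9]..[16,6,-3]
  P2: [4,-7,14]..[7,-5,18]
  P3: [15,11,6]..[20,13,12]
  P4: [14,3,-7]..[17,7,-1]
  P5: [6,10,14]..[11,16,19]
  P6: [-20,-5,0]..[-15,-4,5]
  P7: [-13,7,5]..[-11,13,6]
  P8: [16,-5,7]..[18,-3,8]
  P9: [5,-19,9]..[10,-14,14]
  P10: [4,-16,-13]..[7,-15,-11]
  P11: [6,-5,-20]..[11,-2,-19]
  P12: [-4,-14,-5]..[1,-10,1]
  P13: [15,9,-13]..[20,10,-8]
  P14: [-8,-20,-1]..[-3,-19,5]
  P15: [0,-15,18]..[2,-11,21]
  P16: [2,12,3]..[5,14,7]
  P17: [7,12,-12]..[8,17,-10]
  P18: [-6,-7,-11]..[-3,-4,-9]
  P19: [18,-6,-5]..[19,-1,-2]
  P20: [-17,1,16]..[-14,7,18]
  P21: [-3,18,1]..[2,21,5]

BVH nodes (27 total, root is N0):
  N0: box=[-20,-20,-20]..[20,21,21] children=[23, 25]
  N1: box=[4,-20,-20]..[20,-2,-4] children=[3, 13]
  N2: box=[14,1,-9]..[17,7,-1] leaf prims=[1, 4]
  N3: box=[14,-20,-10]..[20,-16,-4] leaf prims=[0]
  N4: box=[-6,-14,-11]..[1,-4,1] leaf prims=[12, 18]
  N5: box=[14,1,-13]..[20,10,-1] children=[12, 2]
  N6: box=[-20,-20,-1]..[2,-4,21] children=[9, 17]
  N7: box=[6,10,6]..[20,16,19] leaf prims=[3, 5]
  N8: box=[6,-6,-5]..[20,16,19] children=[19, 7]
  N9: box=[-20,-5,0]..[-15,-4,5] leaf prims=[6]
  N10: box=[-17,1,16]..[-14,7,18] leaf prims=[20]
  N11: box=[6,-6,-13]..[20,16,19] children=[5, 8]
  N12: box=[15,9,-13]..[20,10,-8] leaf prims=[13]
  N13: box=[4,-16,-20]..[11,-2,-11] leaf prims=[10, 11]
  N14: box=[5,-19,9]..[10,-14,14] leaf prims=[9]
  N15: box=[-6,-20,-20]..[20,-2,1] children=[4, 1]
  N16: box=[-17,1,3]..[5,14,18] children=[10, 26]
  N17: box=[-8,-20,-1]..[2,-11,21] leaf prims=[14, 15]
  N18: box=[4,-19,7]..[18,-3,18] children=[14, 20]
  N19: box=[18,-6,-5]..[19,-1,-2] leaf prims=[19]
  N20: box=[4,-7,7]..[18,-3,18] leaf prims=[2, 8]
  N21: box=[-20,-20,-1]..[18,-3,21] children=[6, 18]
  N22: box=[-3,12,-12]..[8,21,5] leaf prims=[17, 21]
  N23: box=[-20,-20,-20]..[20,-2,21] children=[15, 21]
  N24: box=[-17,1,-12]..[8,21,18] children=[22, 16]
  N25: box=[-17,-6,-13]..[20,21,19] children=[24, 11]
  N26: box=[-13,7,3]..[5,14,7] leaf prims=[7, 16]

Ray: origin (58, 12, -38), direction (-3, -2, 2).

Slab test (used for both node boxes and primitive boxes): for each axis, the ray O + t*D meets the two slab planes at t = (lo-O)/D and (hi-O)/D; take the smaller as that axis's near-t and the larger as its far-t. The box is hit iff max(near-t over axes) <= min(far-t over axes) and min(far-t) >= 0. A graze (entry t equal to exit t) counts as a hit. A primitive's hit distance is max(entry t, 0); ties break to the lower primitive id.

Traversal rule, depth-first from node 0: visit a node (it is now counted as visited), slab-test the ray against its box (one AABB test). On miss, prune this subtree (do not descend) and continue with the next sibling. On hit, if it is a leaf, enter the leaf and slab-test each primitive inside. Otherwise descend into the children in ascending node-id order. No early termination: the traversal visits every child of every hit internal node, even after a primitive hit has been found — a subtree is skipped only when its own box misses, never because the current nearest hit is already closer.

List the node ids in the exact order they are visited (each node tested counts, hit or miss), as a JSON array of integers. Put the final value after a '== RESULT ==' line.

Walk:
N0 x:[38/3,26] y:[-9/2,16] z:[9,59/2] -> hit [38/3,16], descend [23, 25]
  N23 x:[38/3,26] y:[7,16] z:[9,59/2] -> hit [38/3,16], descend [15, 21]
    N15 x:[38/3,64/3] y:[7,16] z:[9,39/2] -> hit [38/3,16], descend [1, 4]
      N1 x:[38/3,18] y:[7,16] z:[9,17] -> hit [38/3,16], descend [3, 13]
        N3 x:[38/3,44/3] y:[14,16] z:[14,17] -> hit [14,44/3] leaf, test {P0@t=14}
        N13 x:[47/3,18] y:[7,14] z:[9,27/2] -> miss, prune
      N4 x:[19,64/3] y:[8,13] z:[27/2,39/2] -> miss, prune
    N21 x:[40/3,26] y:[15/2,16] z:[37/2,59/2] -> miss, prune
  N25 x:[38/3,25] y:[-9/2,9] z:[25/2,57/2] -> miss, prune

order=[0, 23, 15, 1, 3, 13, 4, 21, 25]  |boxes|=9  |leaves|=1  hit=P0

== RESULT ==
[0, 23, 15, 1, 3, 13, 4, 21, 25]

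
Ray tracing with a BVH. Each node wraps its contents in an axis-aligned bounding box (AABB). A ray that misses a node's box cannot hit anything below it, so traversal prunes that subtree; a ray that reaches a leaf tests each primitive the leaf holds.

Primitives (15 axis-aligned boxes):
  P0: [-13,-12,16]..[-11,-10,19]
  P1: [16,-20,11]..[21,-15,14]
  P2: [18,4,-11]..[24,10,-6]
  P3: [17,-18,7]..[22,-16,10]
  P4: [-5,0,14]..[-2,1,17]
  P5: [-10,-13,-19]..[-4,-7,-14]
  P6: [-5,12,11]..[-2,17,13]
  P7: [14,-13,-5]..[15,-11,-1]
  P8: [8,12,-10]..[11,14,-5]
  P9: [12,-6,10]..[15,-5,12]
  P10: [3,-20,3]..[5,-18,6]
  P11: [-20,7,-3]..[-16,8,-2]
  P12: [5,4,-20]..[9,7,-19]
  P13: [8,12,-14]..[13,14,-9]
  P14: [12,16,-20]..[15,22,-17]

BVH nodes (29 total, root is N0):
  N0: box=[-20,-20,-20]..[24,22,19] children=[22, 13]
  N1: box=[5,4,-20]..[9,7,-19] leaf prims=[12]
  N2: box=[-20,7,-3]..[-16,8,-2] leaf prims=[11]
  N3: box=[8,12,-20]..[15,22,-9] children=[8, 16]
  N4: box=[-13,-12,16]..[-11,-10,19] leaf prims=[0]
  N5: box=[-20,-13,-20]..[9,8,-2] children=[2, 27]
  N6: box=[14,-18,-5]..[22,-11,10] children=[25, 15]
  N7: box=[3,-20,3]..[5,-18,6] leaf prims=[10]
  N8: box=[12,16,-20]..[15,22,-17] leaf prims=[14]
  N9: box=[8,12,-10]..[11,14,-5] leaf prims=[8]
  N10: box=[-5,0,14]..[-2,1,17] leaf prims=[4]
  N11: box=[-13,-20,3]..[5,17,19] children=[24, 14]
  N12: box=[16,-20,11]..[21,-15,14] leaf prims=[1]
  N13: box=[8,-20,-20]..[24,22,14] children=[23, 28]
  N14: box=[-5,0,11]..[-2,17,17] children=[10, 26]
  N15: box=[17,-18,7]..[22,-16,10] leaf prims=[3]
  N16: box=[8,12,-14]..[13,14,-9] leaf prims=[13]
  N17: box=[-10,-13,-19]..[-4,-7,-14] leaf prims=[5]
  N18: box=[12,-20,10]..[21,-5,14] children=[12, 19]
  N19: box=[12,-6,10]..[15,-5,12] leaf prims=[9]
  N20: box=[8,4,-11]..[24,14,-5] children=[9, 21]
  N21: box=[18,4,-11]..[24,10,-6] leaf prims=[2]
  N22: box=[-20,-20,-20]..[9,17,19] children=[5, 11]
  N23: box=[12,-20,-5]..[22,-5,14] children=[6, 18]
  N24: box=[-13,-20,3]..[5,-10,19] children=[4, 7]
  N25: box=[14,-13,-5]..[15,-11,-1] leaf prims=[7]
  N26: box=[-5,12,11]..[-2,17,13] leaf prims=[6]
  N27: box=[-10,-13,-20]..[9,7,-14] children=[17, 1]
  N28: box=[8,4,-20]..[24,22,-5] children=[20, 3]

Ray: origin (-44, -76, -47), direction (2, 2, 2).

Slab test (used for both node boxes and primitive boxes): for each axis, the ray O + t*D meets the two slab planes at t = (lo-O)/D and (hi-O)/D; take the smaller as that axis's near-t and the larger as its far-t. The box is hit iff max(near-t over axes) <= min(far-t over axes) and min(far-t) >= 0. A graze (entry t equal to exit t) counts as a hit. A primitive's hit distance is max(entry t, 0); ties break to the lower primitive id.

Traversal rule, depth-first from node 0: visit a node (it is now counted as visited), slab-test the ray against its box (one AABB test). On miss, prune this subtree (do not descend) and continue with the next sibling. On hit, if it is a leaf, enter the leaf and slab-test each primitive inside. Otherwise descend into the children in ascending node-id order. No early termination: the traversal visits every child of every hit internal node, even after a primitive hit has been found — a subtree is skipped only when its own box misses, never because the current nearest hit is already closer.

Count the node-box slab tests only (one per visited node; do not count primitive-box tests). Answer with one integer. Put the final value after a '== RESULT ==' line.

Traverse from the root:
N0 x:[12,34] y:[28,49] z:[27/2,33] -> hit [28,33], descend [13, 22]
  N13 x:[26,34] y:[28,49] z:[27/2,61/2] -> hit [28,61/2], descend [23, 28]
    N23 x:[28,33] y:[28,71/2] z:[21,61/2] -> hit [28,61/2], descend [6, 18]
      N6 x:[29,33] y:[29,65/2] z:[21,57/2] -> miss, prune
      N18 x:[28,65/2] y:[28,71/2] z:[57/2,61/2] -> hit [57/2,61/2], descend [12, 19]
        N12 x:[30,65/2] y:[28,61/2] z:[29,61/2] -> hit [30,61/2] leaf, test {P1@t=30}
        N19 x:[28,59/2] y:[35,71/2] z:[57/2,59/2] -> miss, prune
    N28 x:[26,34] y:[40,49] z:[27/2,21] -> miss, prune
  N22 x:[12,53/2] y:[28,93/2] z:[27/2,33] -> miss, prune

9 AABB tests over nodes [0, 13, 23, 6, 18, 12, 19, 28, 22]; 1 leaf entered; closest P1.

== RESULT ==
9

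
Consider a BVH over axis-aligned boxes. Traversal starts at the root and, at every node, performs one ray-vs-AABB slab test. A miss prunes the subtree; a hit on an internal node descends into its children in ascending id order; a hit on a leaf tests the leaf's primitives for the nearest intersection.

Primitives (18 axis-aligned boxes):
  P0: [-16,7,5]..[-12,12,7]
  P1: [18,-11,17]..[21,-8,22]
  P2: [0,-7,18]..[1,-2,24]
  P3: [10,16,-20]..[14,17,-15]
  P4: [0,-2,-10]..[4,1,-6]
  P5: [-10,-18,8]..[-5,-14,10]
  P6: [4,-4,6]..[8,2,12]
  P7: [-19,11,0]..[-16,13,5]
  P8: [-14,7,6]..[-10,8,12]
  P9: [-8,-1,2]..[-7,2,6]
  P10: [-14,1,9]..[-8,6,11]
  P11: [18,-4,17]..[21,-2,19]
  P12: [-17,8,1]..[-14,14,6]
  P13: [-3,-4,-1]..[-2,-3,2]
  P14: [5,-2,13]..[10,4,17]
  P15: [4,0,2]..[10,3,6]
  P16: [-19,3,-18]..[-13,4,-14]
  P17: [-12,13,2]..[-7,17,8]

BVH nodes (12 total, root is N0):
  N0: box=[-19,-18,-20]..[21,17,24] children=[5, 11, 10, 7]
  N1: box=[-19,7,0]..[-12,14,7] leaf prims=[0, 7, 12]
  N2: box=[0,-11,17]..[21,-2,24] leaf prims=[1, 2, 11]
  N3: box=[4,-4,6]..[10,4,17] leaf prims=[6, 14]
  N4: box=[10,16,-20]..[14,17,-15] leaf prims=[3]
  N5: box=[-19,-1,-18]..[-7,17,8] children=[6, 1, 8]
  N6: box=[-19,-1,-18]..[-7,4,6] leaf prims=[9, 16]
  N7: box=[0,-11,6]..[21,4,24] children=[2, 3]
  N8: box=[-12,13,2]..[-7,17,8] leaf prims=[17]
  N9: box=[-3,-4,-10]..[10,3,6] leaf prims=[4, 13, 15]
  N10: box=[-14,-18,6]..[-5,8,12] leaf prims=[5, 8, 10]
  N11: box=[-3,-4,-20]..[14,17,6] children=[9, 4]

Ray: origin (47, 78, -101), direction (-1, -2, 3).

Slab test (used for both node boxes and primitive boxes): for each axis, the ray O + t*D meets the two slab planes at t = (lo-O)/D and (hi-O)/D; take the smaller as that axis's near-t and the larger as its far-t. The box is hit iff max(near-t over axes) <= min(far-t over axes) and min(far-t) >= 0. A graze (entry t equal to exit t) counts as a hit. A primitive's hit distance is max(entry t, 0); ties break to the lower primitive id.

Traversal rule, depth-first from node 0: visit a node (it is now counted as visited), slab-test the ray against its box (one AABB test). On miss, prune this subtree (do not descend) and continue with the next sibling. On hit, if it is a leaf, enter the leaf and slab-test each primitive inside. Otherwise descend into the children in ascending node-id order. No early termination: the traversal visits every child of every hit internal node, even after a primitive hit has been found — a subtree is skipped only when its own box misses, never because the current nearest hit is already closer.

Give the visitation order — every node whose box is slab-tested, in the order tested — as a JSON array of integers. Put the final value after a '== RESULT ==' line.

Walk:
N0 x:[26,66] y:[61/2,48] z:[27,125/3] -> hit [61/2,125/3], descend [5, 7, 10, 11]
  N5 x:[54,66] y:[61/2,79/2] z:[83/3,109/3] -> miss, prune
  N7 x:[26,47] y:[37,89/2] z:[107/3,125/3] -> hit [37,125/3], descend [2, 3]
    N2 x:[26,47] y:[40,89/2] z:[118/3,125/3] -> hit [40,125/3] leaf, test {P1(miss), P2(miss), P11(miss)}
    N3 x:[37,43] y:[37,41] z:[107/3,118/3] -> hit [37,118/3] leaf, test {P6(miss), P14@t=38}
  N10 x:[52,61] y:[35,48] z:[107/3,113/3] -> miss, prune
  N11 x:[33,50] y:[61/2,41] z:[27,107/3] -> hit [33,107/3], descend [4, 9]
    N4 x:[33,37] y:[61/2,31] z:[27,86/3] -> miss, prune
    N9 x:[37,50] y:[75/2,41] z:[91/3,107/3] -> miss, prune

Visited [0, 5, 7, 2, 3, 10, 11, 4, 9]. Tests: 9 box, 2 leaf. Nearest: P14.

== RESULT ==
[0, 5, 7, 2, 3, 10, 11, 4, 9]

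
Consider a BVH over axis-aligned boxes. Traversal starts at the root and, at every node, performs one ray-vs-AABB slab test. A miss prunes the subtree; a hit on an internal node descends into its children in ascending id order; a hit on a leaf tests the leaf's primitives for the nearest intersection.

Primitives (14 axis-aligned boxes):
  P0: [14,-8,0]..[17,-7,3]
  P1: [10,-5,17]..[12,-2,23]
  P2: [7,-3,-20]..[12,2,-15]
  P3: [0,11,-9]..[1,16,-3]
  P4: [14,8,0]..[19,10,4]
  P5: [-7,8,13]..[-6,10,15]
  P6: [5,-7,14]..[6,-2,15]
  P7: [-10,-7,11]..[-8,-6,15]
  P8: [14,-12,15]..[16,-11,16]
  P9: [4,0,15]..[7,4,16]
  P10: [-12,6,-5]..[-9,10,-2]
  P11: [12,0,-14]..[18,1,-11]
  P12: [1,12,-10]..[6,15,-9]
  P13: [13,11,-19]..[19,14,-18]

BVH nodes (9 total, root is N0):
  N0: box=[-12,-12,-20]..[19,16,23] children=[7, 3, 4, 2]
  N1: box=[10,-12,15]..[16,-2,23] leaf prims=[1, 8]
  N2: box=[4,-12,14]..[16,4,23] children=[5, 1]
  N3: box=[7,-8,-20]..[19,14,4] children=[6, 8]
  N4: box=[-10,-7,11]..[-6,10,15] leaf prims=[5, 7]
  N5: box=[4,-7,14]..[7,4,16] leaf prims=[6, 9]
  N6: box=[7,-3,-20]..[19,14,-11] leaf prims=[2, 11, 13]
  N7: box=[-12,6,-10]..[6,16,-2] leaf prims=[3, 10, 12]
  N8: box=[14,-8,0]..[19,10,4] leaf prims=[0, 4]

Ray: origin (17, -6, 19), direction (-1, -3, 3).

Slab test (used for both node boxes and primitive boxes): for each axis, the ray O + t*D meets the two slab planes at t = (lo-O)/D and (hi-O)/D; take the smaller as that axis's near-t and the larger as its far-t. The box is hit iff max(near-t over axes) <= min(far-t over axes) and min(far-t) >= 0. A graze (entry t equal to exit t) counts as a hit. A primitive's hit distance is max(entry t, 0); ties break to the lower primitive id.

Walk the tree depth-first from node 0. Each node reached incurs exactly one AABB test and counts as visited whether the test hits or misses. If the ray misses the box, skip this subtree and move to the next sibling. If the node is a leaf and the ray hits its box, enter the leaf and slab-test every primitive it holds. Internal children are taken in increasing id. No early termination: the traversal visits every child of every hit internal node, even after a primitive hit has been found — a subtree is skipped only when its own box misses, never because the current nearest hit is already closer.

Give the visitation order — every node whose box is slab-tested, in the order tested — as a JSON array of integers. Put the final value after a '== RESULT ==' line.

Traverse from the root:
N0 x:[-2,29] y:[-22/3,2] z:[-13,4/3] -> hit [-2,4/3], descend [2, 3, 4, 7]
  N2 x:[1,13] y:[-10/3,2] z:[-5/3,4/3] -> hit [1,4/3], descend [1, 5]
    N1 x:[1,7] y:[-4/3,2] z:[-4/3,4/3] -> hit [1,4/3] leaf, test {P1(miss), P8(miss)}
    N5 x:[10,13] y:[-10/3,1/3] z:[-5/3,-1] -> miss, prune
  N3 x:[-2,10] y:[-20/3,2/3] z:[-13,-5] -> miss, prune
  N4 x:[23,27] y:[-16/3,1/3] z:[-8/3,-4/3] -> miss, prune
  N7 x:[11,29] y:[-22/3,-4] z:[-29/3,-7] -> miss, prune

Summary -> nodes [0, 2, 1, 5, 3, 4, 7]; box-tests=7; leaf-entries=1; first=miss

== RESULT ==
[0, 2, 1, 5, 3, 4, 7]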